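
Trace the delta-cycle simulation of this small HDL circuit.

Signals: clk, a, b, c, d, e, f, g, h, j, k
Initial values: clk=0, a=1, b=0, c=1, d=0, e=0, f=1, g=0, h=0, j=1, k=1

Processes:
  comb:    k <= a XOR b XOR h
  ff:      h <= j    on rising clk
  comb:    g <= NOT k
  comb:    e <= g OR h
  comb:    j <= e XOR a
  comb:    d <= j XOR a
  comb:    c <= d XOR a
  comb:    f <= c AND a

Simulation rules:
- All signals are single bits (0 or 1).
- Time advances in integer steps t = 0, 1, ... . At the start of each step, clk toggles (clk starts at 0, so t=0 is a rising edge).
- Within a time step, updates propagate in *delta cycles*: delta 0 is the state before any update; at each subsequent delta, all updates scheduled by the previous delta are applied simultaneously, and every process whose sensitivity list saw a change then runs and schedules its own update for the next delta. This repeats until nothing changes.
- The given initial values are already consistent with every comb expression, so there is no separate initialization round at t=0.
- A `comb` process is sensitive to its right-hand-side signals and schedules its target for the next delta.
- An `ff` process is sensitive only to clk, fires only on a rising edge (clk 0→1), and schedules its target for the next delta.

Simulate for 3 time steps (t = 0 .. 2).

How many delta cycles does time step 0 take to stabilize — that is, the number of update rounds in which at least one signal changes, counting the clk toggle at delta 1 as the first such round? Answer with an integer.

7

[bits: e,a,b,c,g,clk,j,k,d,h,f]
t=0: Δ0=01010011001 Δ1=01010111001 Δ2=01010111011 Δ3=11010110011 Δ4=11011100011 Δ5=11011100111 Δ6=11001100111 Δ7=11001100110 | 7Δ
t=1: Δ0=11001100110 Δ1=11001000110 | 1Δ
t=2: Δ0=11001000110 Δ1=11001100110 Δ2=11001100100 Δ3=11001101100 Δ4=11000101100 Δ5=01000101100 Δ6=01000111100 Δ7=01000111000 Δ8=01010111000 Δ9=01010111001 | 9Δ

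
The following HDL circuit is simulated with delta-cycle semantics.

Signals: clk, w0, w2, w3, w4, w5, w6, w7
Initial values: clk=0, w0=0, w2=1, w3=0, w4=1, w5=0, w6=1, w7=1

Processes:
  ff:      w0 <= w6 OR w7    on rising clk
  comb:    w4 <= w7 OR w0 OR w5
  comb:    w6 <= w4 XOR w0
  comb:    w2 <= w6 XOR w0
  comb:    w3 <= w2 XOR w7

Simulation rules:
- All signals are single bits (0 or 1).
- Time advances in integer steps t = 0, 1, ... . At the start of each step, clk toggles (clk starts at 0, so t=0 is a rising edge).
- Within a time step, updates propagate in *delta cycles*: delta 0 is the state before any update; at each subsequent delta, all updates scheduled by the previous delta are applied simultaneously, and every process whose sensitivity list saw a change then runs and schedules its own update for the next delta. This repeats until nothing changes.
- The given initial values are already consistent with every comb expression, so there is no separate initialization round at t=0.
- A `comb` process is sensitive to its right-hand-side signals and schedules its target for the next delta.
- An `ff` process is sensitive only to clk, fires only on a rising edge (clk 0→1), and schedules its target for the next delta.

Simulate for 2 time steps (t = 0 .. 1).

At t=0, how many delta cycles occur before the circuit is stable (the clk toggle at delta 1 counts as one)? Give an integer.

5

t=0 Δ0: w3=0 w0=0 w2=1 w4=1 w7=1 clk=0 w6=1 w5=0
  Δ1: clk:0→1
  Δ2: w0:0→1
  Δ3: w2:1→0, w6:1→0
  Δ4: w3:0→1, w2:0→1
  Δ5: w3:1→0
  (5Δ to stable)
t=1 Δ0: w3=0 w0=1 w2=1 w4=1 w7=1 clk=1 w6=0 w5=0
  Δ1: clk:1→0
  (1Δ to stable)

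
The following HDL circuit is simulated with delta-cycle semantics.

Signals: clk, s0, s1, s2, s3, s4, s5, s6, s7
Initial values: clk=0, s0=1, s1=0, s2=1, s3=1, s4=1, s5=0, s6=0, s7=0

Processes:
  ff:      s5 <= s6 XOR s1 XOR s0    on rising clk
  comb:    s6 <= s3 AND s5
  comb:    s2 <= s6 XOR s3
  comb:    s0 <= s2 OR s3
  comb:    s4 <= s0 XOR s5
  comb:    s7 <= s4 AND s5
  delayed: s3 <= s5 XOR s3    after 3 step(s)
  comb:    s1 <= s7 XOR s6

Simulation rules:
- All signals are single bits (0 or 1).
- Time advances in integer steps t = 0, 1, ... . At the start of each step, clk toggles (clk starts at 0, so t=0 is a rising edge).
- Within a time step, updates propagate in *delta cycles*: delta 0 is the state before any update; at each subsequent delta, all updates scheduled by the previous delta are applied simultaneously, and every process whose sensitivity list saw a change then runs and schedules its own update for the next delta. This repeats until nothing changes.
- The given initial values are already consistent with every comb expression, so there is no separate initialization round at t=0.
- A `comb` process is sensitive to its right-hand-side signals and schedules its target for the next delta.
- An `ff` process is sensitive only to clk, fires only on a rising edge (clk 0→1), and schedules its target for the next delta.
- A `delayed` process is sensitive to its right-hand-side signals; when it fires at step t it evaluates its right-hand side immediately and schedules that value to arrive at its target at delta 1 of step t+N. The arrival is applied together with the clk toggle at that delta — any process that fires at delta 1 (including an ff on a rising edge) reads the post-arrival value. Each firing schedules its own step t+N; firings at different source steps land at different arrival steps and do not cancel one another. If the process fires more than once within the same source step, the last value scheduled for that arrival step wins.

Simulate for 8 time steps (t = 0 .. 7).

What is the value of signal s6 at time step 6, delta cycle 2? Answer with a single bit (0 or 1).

t=0 Δ0: s1=0 s5=0 s2=1 s0=1 s3=1 clk=0 s4=1 s6=0 s7=0
  Δ1: clk:0→1
  Δ2: s5:0→1
  Δ3: s4:1→0, s6:0→1, s7:0→1
  Δ4: s2:1→0, s7:1→0
  Δ5: s1:0→1
  (5Δ to stable)
t=1 Δ0: s1=1 s5=1 s2=0 s0=1 s3=1 clk=1 s4=0 s6=1 s7=0
  Δ1: clk:1→0
  (1Δ to stable)
t=2 Δ0: s1=1 s5=1 s2=0 s0=1 s3=1 clk=0 s4=0 s6=1 s7=0
  Δ1: clk:0→1
  (1Δ to stable)
t=3 Δ0: s1=1 s5=1 s2=0 s0=1 s3=1 clk=1 s4=0 s6=1 s7=0
  Δ1: s3:1→0, clk:1→0
  Δ2: s2:0→1, s0:1→0, s6:1→0
  Δ3: s1:1→0, s2:1→0, s0:0→1, s4:0→1
  Δ4: s0:1→0, s4:1→0, s7:0→1
  Δ5: s1:0→1, s4:0→1, s7:1→0
  Δ6: s1:1→0, s7:0→1
  Δ7: s1:0→1
  (7Δ to stable)
t=4 Δ0: s1=1 s5=1 s2=0 s0=0 s3=0 clk=0 s4=1 s6=0 s7=1
  Δ1: clk:0→1
  (1Δ to stable)
t=5 Δ0: s1=1 s5=1 s2=0 s0=0 s3=0 clk=1 s4=1 s6=0 s7=1
  Δ1: clk:1→0
  (1Δ to stable)
t=6 Δ0: s1=1 s5=1 s2=0 s0=0 s3=0 clk=0 s4=1 s6=0 s7=1
  Δ1: s3:0→1, clk:0→1
  Δ2: s2:0→1, s0:0→1, s6:0→1
  Δ3: s1:1→0, s2:1→0, s4:1→0
  Δ4: s7:1→0
  Δ5: s1:0→1
  (5Δ to stable)
t=7 Δ0: s1=1 s5=1 s2=0 s0=1 s3=1 clk=1 s4=0 s6=1 s7=0
  Δ1: clk:1→0
  (1Δ to stable)

1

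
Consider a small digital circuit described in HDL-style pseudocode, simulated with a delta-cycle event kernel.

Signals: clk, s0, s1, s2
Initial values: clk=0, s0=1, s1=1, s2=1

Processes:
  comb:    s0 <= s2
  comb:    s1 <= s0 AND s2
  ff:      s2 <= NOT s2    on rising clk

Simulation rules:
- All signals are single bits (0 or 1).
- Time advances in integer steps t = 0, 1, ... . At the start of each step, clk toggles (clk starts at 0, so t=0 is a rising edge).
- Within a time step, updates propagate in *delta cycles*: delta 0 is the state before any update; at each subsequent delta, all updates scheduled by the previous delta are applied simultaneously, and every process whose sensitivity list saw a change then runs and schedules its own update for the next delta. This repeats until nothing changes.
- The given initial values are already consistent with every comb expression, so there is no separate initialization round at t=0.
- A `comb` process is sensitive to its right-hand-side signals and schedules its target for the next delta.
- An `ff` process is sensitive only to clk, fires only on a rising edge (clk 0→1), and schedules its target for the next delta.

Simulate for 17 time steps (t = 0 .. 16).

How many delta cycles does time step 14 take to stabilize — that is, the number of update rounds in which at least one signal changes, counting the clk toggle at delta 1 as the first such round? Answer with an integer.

t=0 Δ0: s0=1 s1=1 s2=1 clk=0
  Δ1: clk:0→1
  Δ2: s2:1→0
  Δ3: s0:1→0, s1:1→0
  (3Δ to stable)
t=1 Δ0: s0=0 s1=0 s2=0 clk=1
  Δ1: clk:1→0
  (1Δ to stable)
t=2 Δ0: s0=0 s1=0 s2=0 clk=0
  Δ1: clk:0→1
  Δ2: s2:0→1
  Δ3: s0:0→1
  Δ4: s1:0→1
  (4Δ to stable)
t=3 Δ0: s0=1 s1=1 s2=1 clk=1
  Δ1: clk:1→0
  (1Δ to stable)
t=4 Δ0: s0=1 s1=1 s2=1 clk=0
  Δ1: clk:0→1
  Δ2: s2:1→0
  Δ3: s0:1→0, s1:1→0
  (3Δ to stable)
t=5 Δ0: s0=0 s1=0 s2=0 clk=1
  Δ1: clk:1→0
  (1Δ to stable)
t=6 Δ0: s0=0 s1=0 s2=0 clk=0
  Δ1: clk:0→1
  Δ2: s2:0→1
  Δ3: s0:0→1
  Δ4: s1:0→1
  (4Δ to stable)
t=7 Δ0: s0=1 s1=1 s2=1 clk=1
  Δ1: clk:1→0
  (1Δ to stable)
t=8 Δ0: s0=1 s1=1 s2=1 clk=0
  Δ1: clk:0→1
  Δ2: s2:1→0
  Δ3: s0:1→0, s1:1→0
  (3Δ to stable)
t=9 Δ0: s0=0 s1=0 s2=0 clk=1
  Δ1: clk:1→0
  (1Δ to stable)
t=10 Δ0: s0=0 s1=0 s2=0 clk=0
  Δ1: clk:0→1
  Δ2: s2:0→1
  Δ3: s0:0→1
  Δ4: s1:0→1
  (4Δ to stable)
t=11 Δ0: s0=1 s1=1 s2=1 clk=1
  Δ1: clk:1→0
  (1Δ to stable)
t=12 Δ0: s0=1 s1=1 s2=1 clk=0
  Δ1: clk:0→1
  Δ2: s2:1→0
  Δ3: s0:1→0, s1:1→0
  (3Δ to stable)
t=13 Δ0: s0=0 s1=0 s2=0 clk=1
  Δ1: clk:1→0
  (1Δ to stable)
t=14 Δ0: s0=0 s1=0 s2=0 clk=0
  Δ1: clk:0→1
  Δ2: s2:0→1
  Δ3: s0:0→1
  Δ4: s1:0→1
  (4Δ to stable)
t=15 Δ0: s0=1 s1=1 s2=1 clk=1
  Δ1: clk:1→0
  (1Δ to stable)
t=16 Δ0: s0=1 s1=1 s2=1 clk=0
  Δ1: clk:0→1
  Δ2: s2:1→0
  Δ3: s0:1→0, s1:1→0
  (3Δ to stable)

4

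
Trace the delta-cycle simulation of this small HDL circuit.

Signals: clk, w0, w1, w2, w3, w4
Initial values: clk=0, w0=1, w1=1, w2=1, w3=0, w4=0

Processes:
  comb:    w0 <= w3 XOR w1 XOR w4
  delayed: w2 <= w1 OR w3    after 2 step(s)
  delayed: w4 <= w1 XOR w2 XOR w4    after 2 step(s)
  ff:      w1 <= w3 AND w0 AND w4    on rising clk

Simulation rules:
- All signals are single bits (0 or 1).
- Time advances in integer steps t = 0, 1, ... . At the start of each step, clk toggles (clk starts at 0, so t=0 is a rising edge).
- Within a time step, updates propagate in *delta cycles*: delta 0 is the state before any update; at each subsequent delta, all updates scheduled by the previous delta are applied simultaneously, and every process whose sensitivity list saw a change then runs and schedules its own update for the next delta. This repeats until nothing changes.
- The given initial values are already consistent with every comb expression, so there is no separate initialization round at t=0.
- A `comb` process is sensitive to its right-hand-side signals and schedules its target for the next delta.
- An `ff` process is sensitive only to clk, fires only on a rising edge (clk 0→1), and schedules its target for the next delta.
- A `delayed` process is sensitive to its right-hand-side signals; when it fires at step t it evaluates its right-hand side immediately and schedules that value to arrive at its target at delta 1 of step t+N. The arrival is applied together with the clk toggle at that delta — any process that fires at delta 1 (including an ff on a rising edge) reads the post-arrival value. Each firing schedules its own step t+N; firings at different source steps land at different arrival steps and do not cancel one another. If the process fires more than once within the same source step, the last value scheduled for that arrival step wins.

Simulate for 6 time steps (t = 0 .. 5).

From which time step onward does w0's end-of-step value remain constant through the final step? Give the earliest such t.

2

t0.Δ0 w2=1 w3=0 w0=1 clk=0 w1=1 w4=0
t0.Δ1 w2=1 w3=0 w0=1 clk=1 w1=1 w4=0
t0.Δ2 w2=1 w3=0 w0=1 clk=1 w1=0 w4=0
t0.Δ3 w2=1 w3=0 w0=0 clk=1 w1=0 w4=0
t1.Δ0 w2=1 w3=0 w0=0 clk=1 w1=0 w4=0
t1.Δ1 w2=1 w3=0 w0=0 clk=0 w1=0 w4=0
t2.Δ0 w2=1 w3=0 w0=0 clk=0 w1=0 w4=0
t2.Δ1 w2=0 w3=0 w0=0 clk=1 w1=0 w4=1
t2.Δ2 w2=0 w3=0 w0=1 clk=1 w1=0 w4=1
t3.Δ0 w2=0 w3=0 w0=1 clk=1 w1=0 w4=1
t3.Δ1 w2=0 w3=0 w0=1 clk=0 w1=0 w4=1
t4.Δ0 w2=0 w3=0 w0=1 clk=0 w1=0 w4=1
t4.Δ1 w2=0 w3=0 w0=1 clk=1 w1=0 w4=1
t5.Δ0 w2=0 w3=0 w0=1 clk=1 w1=0 w4=1
t5.Δ1 w2=0 w3=0 w0=1 clk=0 w1=0 w4=1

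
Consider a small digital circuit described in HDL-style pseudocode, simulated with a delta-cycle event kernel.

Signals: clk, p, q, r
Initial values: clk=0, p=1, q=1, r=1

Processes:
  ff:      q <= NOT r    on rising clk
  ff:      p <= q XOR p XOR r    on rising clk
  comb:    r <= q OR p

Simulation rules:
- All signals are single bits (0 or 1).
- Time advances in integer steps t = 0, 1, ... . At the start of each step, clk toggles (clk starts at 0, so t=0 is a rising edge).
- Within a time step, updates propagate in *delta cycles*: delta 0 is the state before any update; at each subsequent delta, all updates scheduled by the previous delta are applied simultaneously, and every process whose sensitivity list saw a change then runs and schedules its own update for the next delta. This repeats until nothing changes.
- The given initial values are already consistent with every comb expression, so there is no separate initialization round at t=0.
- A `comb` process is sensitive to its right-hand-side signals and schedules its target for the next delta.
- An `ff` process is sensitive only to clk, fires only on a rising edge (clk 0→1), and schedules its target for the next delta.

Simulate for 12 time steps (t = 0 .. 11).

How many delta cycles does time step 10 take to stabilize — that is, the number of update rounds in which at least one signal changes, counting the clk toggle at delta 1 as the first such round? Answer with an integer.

3

t=0 Δ0: r=1 p=1 q=1 clk=0
  Δ1: clk:0→1
  Δ2: q:1→0
  (2Δ to stable)
t=1 Δ0: r=1 p=1 q=0 clk=1
  Δ1: clk:1→0
  (1Δ to stable)
t=2 Δ0: r=1 p=1 q=0 clk=0
  Δ1: clk:0→1
  Δ2: p:1→0
  Δ3: r:1→0
  (3Δ to stable)
t=3 Δ0: r=0 p=0 q=0 clk=1
  Δ1: clk:1→0
  (1Δ to stable)
t=4 Δ0: r=0 p=0 q=0 clk=0
  Δ1: clk:0→1
  Δ2: q:0→1
  Δ3: r:0→1
  (3Δ to stable)
t=5 Δ0: r=1 p=0 q=1 clk=1
  Δ1: clk:1→0
  (1Δ to stable)
t=6 Δ0: r=1 p=0 q=1 clk=0
  Δ1: clk:0→1
  Δ2: q:1→0
  Δ3: r:1→0
  (3Δ to stable)
t=7 Δ0: r=0 p=0 q=0 clk=1
  Δ1: clk:1→0
  (1Δ to stable)
t=8 Δ0: r=0 p=0 q=0 clk=0
  Δ1: clk:0→1
  Δ2: q:0→1
  Δ3: r:0→1
  (3Δ to stable)
t=9 Δ0: r=1 p=0 q=1 clk=1
  Δ1: clk:1→0
  (1Δ to stable)
t=10 Δ0: r=1 p=0 q=1 clk=0
  Δ1: clk:0→1
  Δ2: q:1→0
  Δ3: r:1→0
  (3Δ to stable)
t=11 Δ0: r=0 p=0 q=0 clk=1
  Δ1: clk:1→0
  (1Δ to stable)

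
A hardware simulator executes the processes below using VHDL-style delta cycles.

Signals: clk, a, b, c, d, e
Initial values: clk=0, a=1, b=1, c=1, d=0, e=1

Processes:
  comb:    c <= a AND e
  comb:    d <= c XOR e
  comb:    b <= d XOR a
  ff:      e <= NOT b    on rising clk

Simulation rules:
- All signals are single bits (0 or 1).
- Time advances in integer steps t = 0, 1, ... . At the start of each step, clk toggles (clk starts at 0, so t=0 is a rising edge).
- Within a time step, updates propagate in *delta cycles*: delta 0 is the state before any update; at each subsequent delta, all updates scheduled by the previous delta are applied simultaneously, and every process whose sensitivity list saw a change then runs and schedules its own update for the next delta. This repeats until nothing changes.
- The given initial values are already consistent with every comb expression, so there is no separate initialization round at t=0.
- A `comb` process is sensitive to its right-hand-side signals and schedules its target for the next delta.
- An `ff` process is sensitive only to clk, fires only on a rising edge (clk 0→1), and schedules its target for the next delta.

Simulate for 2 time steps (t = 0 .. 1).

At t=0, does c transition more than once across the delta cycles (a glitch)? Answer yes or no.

t0.Δ0 d=0 b=1 clk=0 a=1 c=1 e=1
t0.Δ1 d=0 b=1 clk=1 a=1 c=1 e=1
t0.Δ2 d=0 b=1 clk=1 a=1 c=1 e=0
t0.Δ3 d=1 b=1 clk=1 a=1 c=0 e=0
t0.Δ4 d=0 b=0 clk=1 a=1 c=0 e=0
t0.Δ5 d=0 b=1 clk=1 a=1 c=0 e=0
t1.Δ0 d=0 b=1 clk=1 a=1 c=0 e=0
t1.Δ1 d=0 b=1 clk=0 a=1 c=0 e=0

no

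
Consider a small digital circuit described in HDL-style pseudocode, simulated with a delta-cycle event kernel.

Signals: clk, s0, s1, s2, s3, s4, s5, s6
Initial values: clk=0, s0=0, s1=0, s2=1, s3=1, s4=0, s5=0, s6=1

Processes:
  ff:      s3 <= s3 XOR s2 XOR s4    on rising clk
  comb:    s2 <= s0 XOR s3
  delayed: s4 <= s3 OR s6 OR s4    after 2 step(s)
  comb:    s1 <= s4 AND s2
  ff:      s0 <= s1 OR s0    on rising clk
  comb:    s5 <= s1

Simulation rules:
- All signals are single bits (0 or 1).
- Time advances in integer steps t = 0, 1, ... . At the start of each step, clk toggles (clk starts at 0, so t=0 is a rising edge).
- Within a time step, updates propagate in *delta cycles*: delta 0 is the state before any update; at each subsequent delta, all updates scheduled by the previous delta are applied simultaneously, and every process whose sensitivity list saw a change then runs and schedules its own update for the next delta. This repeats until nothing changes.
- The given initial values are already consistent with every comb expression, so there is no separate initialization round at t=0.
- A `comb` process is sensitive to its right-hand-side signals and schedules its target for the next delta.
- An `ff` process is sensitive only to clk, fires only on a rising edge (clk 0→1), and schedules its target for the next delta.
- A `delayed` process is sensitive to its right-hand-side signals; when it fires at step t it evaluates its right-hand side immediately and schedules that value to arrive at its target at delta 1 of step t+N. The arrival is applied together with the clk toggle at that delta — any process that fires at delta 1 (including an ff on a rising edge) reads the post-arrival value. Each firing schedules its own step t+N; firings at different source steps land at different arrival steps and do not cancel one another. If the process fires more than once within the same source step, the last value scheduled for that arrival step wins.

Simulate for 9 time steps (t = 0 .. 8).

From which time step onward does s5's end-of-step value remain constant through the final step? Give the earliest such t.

6

[bits: s6,s4,s5,s1,s0,s3,s2,clk]
t=0: Δ0=10000110 Δ1=10000111 Δ2=10000011 Δ3=10000001 | 3Δ
t=1: Δ0=10000001 Δ1=10000000 | 1Δ
t=2: Δ0=10000000 Δ1=11000001 Δ2=11000101 Δ3=11000111 Δ4=11010111 Δ5=11110111 | 5Δ
t=3: Δ0=11110111 Δ1=11110110 | 1Δ
t=4: Δ0=11110110 Δ1=11110111 Δ2=11111111 Δ3=11111101 Δ4=11101101 Δ5=11001101 | 5Δ
t=5: Δ0=11001101 Δ1=11001100 | 1Δ
t=6: Δ0=11001100 Δ1=11001101 Δ2=11001001 Δ3=11001011 Δ4=11011011 Δ5=11111011 | 5Δ
t=7: Δ0=11111011 Δ1=11111010 | 1Δ
t=8: Δ0=11111010 Δ1=11111011 | 1Δ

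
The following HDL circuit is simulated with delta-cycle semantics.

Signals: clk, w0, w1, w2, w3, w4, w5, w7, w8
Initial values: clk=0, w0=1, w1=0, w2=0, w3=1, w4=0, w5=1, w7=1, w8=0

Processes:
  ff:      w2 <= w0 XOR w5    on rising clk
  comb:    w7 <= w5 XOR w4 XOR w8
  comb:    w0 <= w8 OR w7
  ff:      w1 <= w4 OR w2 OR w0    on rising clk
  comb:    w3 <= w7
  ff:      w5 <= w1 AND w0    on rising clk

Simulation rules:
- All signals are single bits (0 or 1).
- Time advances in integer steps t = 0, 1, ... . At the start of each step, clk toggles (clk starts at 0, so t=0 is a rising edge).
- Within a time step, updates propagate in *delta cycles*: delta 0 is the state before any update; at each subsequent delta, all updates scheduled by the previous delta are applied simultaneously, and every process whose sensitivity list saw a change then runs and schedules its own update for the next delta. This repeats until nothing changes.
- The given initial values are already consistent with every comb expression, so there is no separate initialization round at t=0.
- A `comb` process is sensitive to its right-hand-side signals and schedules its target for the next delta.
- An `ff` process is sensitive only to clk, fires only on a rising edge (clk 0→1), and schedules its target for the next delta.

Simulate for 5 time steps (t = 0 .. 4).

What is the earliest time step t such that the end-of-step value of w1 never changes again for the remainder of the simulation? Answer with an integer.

2

t0.Δ0 w1=0 w8=0 clk=0 w2=0 w7=1 w3=1 w4=0 w0=1 w5=1
t0.Δ1 w1=0 w8=0 clk=1 w2=0 w7=1 w3=1 w4=0 w0=1 w5=1
t0.Δ2 w1=1 w8=0 clk=1 w2=0 w7=1 w3=1 w4=0 w0=1 w5=0
t0.Δ3 w1=1 w8=0 clk=1 w2=0 w7=0 w3=1 w4=0 w0=1 w5=0
t0.Δ4 w1=1 w8=0 clk=1 w2=0 w7=0 w3=0 w4=0 w0=0 w5=0
t1.Δ0 w1=1 w8=0 clk=1 w2=0 w7=0 w3=0 w4=0 w0=0 w5=0
t1.Δ1 w1=1 w8=0 clk=0 w2=0 w7=0 w3=0 w4=0 w0=0 w5=0
t2.Δ0 w1=1 w8=0 clk=0 w2=0 w7=0 w3=0 w4=0 w0=0 w5=0
t2.Δ1 w1=1 w8=0 clk=1 w2=0 w7=0 w3=0 w4=0 w0=0 w5=0
t2.Δ2 w1=0 w8=0 clk=1 w2=0 w7=0 w3=0 w4=0 w0=0 w5=0
t3.Δ0 w1=0 w8=0 clk=1 w2=0 w7=0 w3=0 w4=0 w0=0 w5=0
t3.Δ1 w1=0 w8=0 clk=0 w2=0 w7=0 w3=0 w4=0 w0=0 w5=0
t4.Δ0 w1=0 w8=0 clk=0 w2=0 w7=0 w3=0 w4=0 w0=0 w5=0
t4.Δ1 w1=0 w8=0 clk=1 w2=0 w7=0 w3=0 w4=0 w0=0 w5=0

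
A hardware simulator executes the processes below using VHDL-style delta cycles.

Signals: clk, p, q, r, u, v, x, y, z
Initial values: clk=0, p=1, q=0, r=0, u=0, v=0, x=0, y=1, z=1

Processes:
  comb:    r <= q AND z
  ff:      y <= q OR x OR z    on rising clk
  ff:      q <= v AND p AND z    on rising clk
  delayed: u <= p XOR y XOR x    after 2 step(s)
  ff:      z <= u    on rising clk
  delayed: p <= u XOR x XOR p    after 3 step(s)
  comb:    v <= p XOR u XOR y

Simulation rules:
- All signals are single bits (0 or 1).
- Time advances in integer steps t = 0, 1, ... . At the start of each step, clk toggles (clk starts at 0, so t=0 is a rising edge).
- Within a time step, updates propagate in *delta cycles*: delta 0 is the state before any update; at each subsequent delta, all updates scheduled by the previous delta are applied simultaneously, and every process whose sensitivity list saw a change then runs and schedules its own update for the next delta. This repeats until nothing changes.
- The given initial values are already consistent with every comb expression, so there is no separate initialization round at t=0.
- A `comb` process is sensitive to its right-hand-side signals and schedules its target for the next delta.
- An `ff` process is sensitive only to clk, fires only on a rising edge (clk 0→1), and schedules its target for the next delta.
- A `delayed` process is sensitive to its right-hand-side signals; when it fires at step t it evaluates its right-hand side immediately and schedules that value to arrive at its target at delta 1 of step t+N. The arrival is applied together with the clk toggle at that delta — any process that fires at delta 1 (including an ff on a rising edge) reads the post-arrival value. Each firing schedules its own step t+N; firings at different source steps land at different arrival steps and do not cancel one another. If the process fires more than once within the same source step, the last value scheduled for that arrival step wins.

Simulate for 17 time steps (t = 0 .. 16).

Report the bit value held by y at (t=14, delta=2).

1

t=0 Δ0: q=0 z=1 p=1 clk=0 y=1 x=0 v=0 u=0 r=0
  Δ1: clk:0→1
  Δ2: z:1→0
  (2Δ to stable)
t=1 Δ0: q=0 z=0 p=1 clk=1 y=1 x=0 v=0 u=0 r=0
  Δ1: clk:1→0
  (1Δ to stable)
t=2 Δ0: q=0 z=0 p=1 clk=0 y=1 x=0 v=0 u=0 r=0
  Δ1: clk:0→1
  Δ2: y:1→0
  Δ3: v:0→1
  (3Δ to stable)
t=3 Δ0: q=0 z=0 p=1 clk=1 y=0 x=0 v=1 u=0 r=0
  Δ1: clk:1→0
  (1Δ to stable)
t=4 Δ0: q=0 z=0 p=1 clk=0 y=0 x=0 v=1 u=0 r=0
  Δ1: clk:0→1, u:0→1
  Δ2: z:0→1, v:1→0
  (2Δ to stable)
t=5 Δ0: q=0 z=1 p=1 clk=1 y=0 x=0 v=0 u=1 r=0
  Δ1: clk:1→0
  (1Δ to stable)
t=6 Δ0: q=0 z=1 p=1 clk=0 y=0 x=0 v=0 u=1 r=0
  Δ1: clk:0→1
  Δ2: y:0→1
  Δ3: v:0→1
  (3Δ to stable)
t=7 Δ0: q=0 z=1 p=1 clk=1 y=1 x=0 v=1 u=1 r=0
  Δ1: p:1→0, clk:1→0
  Δ2: v:1→0
  (2Δ to stable)
t=8 Δ0: q=0 z=1 p=0 clk=0 y=1 x=0 v=0 u=1 r=0
  Δ1: clk:0→1, u:1→0
  Δ2: z:1→0, v:0→1
  (2Δ to stable)
t=9 Δ0: q=0 z=0 p=0 clk=1 y=1 x=0 v=1 u=0 r=0
  Δ1: clk:1→0, u:0→1
  Δ2: v:1→0
  (2Δ to stable)
t=10 Δ0: q=0 z=0 p=0 clk=0 y=1 x=0 v=0 u=1 r=0
  Δ1: p:0→1, clk:0→1
  Δ2: z:0→1, y:1→0, v:0→1
  Δ3: v:1→0
  (3Δ to stable)
t=11 Δ0: q=0 z=1 p=1 clk=1 y=0 x=0 v=0 u=1 r=0
  Δ1: p:1→0, clk:1→0
  Δ2: v:0→1
  (2Δ to stable)
t=12 Δ0: q=0 z=1 p=0 clk=0 y=0 x=0 v=1 u=1 r=0
  Δ1: p:0→1, clk:0→1
  Δ2: q:0→1, y:0→1, v:1→0
  Δ3: v:0→1, r:0→1
  (3Δ to stable)
t=13 Δ0: q=1 z=1 p=1 clk=1 y=1 x=0 v=1 u=1 r=1
  Δ1: p:1→0, clk:1→0, u:1→0
  (1Δ to stable)
t=14 Δ0: q=1 z=1 p=0 clk=0 y=1 x=0 v=1 u=0 r=1
  Δ1: p:0→1, clk:0→1
  Δ2: z:1→0, v:1→0
  Δ3: r:1→0
  (3Δ to stable)
t=15 Δ0: q=1 z=0 p=1 clk=1 y=1 x=0 v=0 u=0 r=0
  Δ1: p:1→0, clk:1→0, u:0→1
  (1Δ to stable)
t=16 Δ0: q=1 z=0 p=0 clk=0 y=1 x=0 v=0 u=1 r=0
  Δ1: clk:0→1, u:1→0
  Δ2: q:1→0, v:0→1
  (2Δ to stable)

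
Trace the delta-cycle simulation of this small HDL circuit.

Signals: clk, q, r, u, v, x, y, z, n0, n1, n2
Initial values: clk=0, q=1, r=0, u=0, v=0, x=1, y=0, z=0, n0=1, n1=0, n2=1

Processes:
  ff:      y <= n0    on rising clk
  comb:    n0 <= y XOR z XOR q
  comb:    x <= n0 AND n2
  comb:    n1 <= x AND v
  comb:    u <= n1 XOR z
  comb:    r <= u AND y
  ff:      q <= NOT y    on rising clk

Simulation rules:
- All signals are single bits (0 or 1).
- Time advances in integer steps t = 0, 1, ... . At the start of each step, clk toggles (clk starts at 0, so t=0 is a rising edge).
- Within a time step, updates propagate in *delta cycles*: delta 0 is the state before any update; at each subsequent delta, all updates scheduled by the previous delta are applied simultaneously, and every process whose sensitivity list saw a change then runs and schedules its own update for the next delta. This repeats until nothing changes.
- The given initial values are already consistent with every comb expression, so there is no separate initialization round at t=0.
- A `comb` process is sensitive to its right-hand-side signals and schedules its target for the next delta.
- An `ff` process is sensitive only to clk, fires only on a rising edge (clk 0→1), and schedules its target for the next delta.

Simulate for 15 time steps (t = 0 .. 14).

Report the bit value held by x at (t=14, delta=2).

0

[bits: x,u,z,y,n1,r,q,n2,n0,v,clk]
t=0: Δ0=10000011100 Δ1=10000011101 Δ2=10010011101 Δ3=10010011001 Δ4=00010011001 | 4Δ
t=1: Δ0=00010011001 Δ1=00010011000 | 1Δ
t=2: Δ0=00010011000 Δ1=00010011001 Δ2=00000001001 | 2Δ
t=3: Δ0=00000001001 Δ1=00000001000 | 1Δ
t=4: Δ0=00000001000 Δ1=00000001001 Δ2=00000011001 Δ3=00000011101 Δ4=10000011101 | 4Δ
t=5: Δ0=10000011101 Δ1=10000011100 | 1Δ
t=6: Δ0=10000011100 Δ1=10000011101 Δ2=10010011101 Δ3=10010011001 Δ4=00010011001 | 4Δ
t=7: Δ0=00010011001 Δ1=00010011000 | 1Δ
t=8: Δ0=00010011000 Δ1=00010011001 Δ2=00000001001 | 2Δ
t=9: Δ0=00000001001 Δ1=00000001000 | 1Δ
t=10: Δ0=00000001000 Δ1=00000001001 Δ2=00000011001 Δ3=00000011101 Δ4=10000011101 | 4Δ
t=11: Δ0=10000011101 Δ1=10000011100 | 1Δ
t=12: Δ0=10000011100 Δ1=10000011101 Δ2=10010011101 Δ3=10010011001 Δ4=00010011001 | 4Δ
t=13: Δ0=00010011001 Δ1=00010011000 | 1Δ
t=14: Δ0=00010011000 Δ1=00010011001 Δ2=00000001001 | 2Δ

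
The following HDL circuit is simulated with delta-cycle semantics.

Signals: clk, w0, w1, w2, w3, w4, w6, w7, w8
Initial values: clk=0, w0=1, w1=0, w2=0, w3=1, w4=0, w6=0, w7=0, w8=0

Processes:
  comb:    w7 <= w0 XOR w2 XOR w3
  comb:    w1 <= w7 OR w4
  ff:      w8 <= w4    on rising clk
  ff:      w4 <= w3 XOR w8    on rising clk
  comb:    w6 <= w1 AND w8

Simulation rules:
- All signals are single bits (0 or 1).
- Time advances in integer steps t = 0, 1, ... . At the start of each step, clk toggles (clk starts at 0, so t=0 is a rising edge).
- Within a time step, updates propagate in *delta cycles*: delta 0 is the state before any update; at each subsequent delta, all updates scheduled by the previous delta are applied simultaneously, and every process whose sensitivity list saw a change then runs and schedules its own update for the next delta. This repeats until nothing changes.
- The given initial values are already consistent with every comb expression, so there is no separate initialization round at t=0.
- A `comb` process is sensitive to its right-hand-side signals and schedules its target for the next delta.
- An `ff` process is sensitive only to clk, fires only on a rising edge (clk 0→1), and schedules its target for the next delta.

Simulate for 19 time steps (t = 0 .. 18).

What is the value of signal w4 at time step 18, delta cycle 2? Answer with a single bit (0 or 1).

t=0 Δ0: w3=1 w6=0 w2=0 w7=0 w8=0 w0=1 clk=0 w4=0 w1=0
  Δ1: clk:0→1
  Δ2: w4:0→1
  Δ3: w1:0→1
  (3Δ to stable)
t=1 Δ0: w3=1 w6=0 w2=0 w7=0 w8=0 w0=1 clk=1 w4=1 w1=1
  Δ1: clk:1→0
  (1Δ to stable)
t=2 Δ0: w3=1 w6=0 w2=0 w7=0 w8=0 w0=1 clk=0 w4=1 w1=1
  Δ1: clk:0→1
  Δ2: w8:0→1
  Δ3: w6:0→1
  (3Δ to stable)
t=3 Δ0: w3=1 w6=1 w2=0 w7=0 w8=1 w0=1 clk=1 w4=1 w1=1
  Δ1: clk:1→0
  (1Δ to stable)
t=4 Δ0: w3=1 w6=1 w2=0 w7=0 w8=1 w0=1 clk=0 w4=1 w1=1
  Δ1: clk:0→1
  Δ2: w4:1→0
  Δ3: w1:1→0
  Δ4: w6:1→0
  (4Δ to stable)
t=5 Δ0: w3=1 w6=0 w2=0 w7=0 w8=1 w0=1 clk=1 w4=0 w1=0
  Δ1: clk:1→0
  (1Δ to stable)
t=6 Δ0: w3=1 w6=0 w2=0 w7=0 w8=1 w0=1 clk=0 w4=0 w1=0
  Δ1: clk:0→1
  Δ2: w8:1→0
  (2Δ to stable)
t=7 Δ0: w3=1 w6=0 w2=0 w7=0 w8=0 w0=1 clk=1 w4=0 w1=0
  Δ1: clk:1→0
  (1Δ to stable)
t=8 Δ0: w3=1 w6=0 w2=0 w7=0 w8=0 w0=1 clk=0 w4=0 w1=0
  Δ1: clk:0→1
  Δ2: w4:0→1
  Δ3: w1:0→1
  (3Δ to stable)
t=9 Δ0: w3=1 w6=0 w2=0 w7=0 w8=0 w0=1 clk=1 w4=1 w1=1
  Δ1: clk:1→0
  (1Δ to stable)
t=10 Δ0: w3=1 w6=0 w2=0 w7=0 w8=0 w0=1 clk=0 w4=1 w1=1
  Δ1: clk:0→1
  Δ2: w8:0→1
  Δ3: w6:0→1
  (3Δ to stable)
t=11 Δ0: w3=1 w6=1 w2=0 w7=0 w8=1 w0=1 clk=1 w4=1 w1=1
  Δ1: clk:1→0
  (1Δ to stable)
t=12 Δ0: w3=1 w6=1 w2=0 w7=0 w8=1 w0=1 clk=0 w4=1 w1=1
  Δ1: clk:0→1
  Δ2: w4:1→0
  Δ3: w1:1→0
  Δ4: w6:1→0
  (4Δ to stable)
t=13 Δ0: w3=1 w6=0 w2=0 w7=0 w8=1 w0=1 clk=1 w4=0 w1=0
  Δ1: clk:1→0
  (1Δ to stable)
t=14 Δ0: w3=1 w6=0 w2=0 w7=0 w8=1 w0=1 clk=0 w4=0 w1=0
  Δ1: clk:0→1
  Δ2: w8:1→0
  (2Δ to stable)
t=15 Δ0: w3=1 w6=0 w2=0 w7=0 w8=0 w0=1 clk=1 w4=0 w1=0
  Δ1: clk:1→0
  (1Δ to stable)
t=16 Δ0: w3=1 w6=0 w2=0 w7=0 w8=0 w0=1 clk=0 w4=0 w1=0
  Δ1: clk:0→1
  Δ2: w4:0→1
  Δ3: w1:0→1
  (3Δ to stable)
t=17 Δ0: w3=1 w6=0 w2=0 w7=0 w8=0 w0=1 clk=1 w4=1 w1=1
  Δ1: clk:1→0
  (1Δ to stable)
t=18 Δ0: w3=1 w6=0 w2=0 w7=0 w8=0 w0=1 clk=0 w4=1 w1=1
  Δ1: clk:0→1
  Δ2: w8:0→1
  Δ3: w6:0→1
  (3Δ to stable)

1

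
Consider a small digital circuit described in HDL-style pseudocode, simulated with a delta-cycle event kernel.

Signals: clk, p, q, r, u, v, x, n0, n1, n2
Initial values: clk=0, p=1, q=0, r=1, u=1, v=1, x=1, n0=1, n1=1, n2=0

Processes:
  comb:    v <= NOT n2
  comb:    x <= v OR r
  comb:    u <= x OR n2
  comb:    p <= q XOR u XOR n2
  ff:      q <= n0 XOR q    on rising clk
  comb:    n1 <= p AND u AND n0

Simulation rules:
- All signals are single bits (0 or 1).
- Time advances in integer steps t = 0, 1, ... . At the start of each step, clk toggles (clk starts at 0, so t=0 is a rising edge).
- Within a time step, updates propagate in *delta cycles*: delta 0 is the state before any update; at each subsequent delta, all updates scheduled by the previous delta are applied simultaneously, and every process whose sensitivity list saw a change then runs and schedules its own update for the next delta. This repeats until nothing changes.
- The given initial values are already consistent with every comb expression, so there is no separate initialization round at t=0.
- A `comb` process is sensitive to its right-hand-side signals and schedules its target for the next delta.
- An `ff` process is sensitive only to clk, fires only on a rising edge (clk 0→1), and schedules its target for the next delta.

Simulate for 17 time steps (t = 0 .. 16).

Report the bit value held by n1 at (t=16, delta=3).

[bits: p,x,v,r,q,u,clk,n1,n0,n2]
t=0: Δ0=1111010110 Δ1=1111011110 Δ2=1111111110 Δ3=0111111110 Δ4=0111111010 | 4Δ
t=1: Δ0=0111111010 Δ1=0111110010 | 1Δ
t=2: Δ0=0111110010 Δ1=0111111010 Δ2=0111011010 Δ3=1111011010 Δ4=1111011110 | 4Δ
t=3: Δ0=1111011110 Δ1=1111010110 | 1Δ
t=4: Δ0=1111010110 Δ1=1111011110 Δ2=1111111110 Δ3=0111111110 Δ4=0111111010 | 4Δ
t=5: Δ0=0111111010 Δ1=0111110010 | 1Δ
t=6: Δ0=0111110010 Δ1=0111111010 Δ2=0111011010 Δ3=1111011010 Δ4=1111011110 | 4Δ
t=7: Δ0=1111011110 Δ1=1111010110 | 1Δ
t=8: Δ0=1111010110 Δ1=1111011110 Δ2=1111111110 Δ3=0111111110 Δ4=0111111010 | 4Δ
t=9: Δ0=0111111010 Δ1=0111110010 | 1Δ
t=10: Δ0=0111110010 Δ1=0111111010 Δ2=0111011010 Δ3=1111011010 Δ4=1111011110 | 4Δ
t=11: Δ0=1111011110 Δ1=1111010110 | 1Δ
t=12: Δ0=1111010110 Δ1=1111011110 Δ2=1111111110 Δ3=0111111110 Δ4=0111111010 | 4Δ
t=13: Δ0=0111111010 Δ1=0111110010 | 1Δ
t=14: Δ0=0111110010 Δ1=0111111010 Δ2=0111011010 Δ3=1111011010 Δ4=1111011110 | 4Δ
t=15: Δ0=1111011110 Δ1=1111010110 | 1Δ
t=16: Δ0=1111010110 Δ1=1111011110 Δ2=1111111110 Δ3=0111111110 Δ4=0111111010 | 4Δ

1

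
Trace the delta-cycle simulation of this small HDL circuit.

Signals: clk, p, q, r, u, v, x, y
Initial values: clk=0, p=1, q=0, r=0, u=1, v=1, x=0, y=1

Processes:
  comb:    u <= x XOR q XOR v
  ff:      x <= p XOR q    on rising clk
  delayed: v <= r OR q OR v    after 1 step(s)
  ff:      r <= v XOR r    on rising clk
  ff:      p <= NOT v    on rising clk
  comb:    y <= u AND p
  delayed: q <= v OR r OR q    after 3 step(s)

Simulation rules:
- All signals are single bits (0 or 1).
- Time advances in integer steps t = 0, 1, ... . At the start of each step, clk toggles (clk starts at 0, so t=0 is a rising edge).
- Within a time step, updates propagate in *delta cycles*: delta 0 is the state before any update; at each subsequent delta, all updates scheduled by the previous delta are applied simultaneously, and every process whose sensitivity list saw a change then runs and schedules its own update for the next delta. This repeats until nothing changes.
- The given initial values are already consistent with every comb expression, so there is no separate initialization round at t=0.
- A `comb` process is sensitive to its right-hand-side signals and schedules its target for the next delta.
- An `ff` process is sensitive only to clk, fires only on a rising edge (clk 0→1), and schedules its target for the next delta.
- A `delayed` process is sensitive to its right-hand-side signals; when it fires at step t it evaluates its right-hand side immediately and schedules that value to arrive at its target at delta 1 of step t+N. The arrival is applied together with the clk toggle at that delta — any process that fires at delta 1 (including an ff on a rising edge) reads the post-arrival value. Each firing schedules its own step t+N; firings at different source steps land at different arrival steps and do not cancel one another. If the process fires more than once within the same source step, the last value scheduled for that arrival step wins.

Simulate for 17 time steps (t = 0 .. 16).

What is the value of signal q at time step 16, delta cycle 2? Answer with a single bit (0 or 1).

1

t=0 Δ0: x=0 u=1 p=1 r=0 v=1 y=1 q=0 clk=0
  Δ1: clk:0→1
  Δ2: x:0→1, p:1→0, r:0→1
  Δ3: u:1→0, y:1→0
  (3Δ to stable)
t=1 Δ0: x=1 u=0 p=0 r=1 v=1 y=0 q=0 clk=1
  Δ1: clk:1→0
  (1Δ to stable)
t=2 Δ0: x=1 u=0 p=0 r=1 v=1 y=0 q=0 clk=0
  Δ1: clk:0→1
  Δ2: x:1→0, r:1→0
  Δ3: u:0→1
  (3Δ to stable)
t=3 Δ0: x=0 u=1 p=0 r=0 v=1 y=0 q=0 clk=1
  Δ1: q:0→1, clk:1→0
  Δ2: u:1→0
  (2Δ to stable)
t=4 Δ0: x=0 u=0 p=0 r=0 v=1 y=0 q=1 clk=0
  Δ1: clk:0→1
  Δ2: x:0→1, r:0→1
  Δ3: u:0→1
  (3Δ to stable)
t=5 Δ0: x=1 u=1 p=0 r=1 v=1 y=0 q=1 clk=1
  Δ1: clk:1→0
  (1Δ to stable)
t=6 Δ0: x=1 u=1 p=0 r=1 v=1 y=0 q=1 clk=0
  Δ1: clk:0→1
  Δ2: r:1→0
  (2Δ to stable)
t=7 Δ0: x=1 u=1 p=0 r=0 v=1 y=0 q=1 clk=1
  Δ1: clk:1→0
  (1Δ to stable)
t=8 Δ0: x=1 u=1 p=0 r=0 v=1 y=0 q=1 clk=0
  Δ1: clk:0→1
  Δ2: r:0→1
  (2Δ to stable)
t=9 Δ0: x=1 u=1 p=0 r=1 v=1 y=0 q=1 clk=1
  Δ1: clk:1→0
  (1Δ to stable)
t=10 Δ0: x=1 u=1 p=0 r=1 v=1 y=0 q=1 clk=0
  Δ1: clk:0→1
  Δ2: r:1→0
  (2Δ to stable)
t=11 Δ0: x=1 u=1 p=0 r=0 v=1 y=0 q=1 clk=1
  Δ1: clk:1→0
  (1Δ to stable)
t=12 Δ0: x=1 u=1 p=0 r=0 v=1 y=0 q=1 clk=0
  Δ1: clk:0→1
  Δ2: r:0→1
  (2Δ to stable)
t=13 Δ0: x=1 u=1 p=0 r=1 v=1 y=0 q=1 clk=1
  Δ1: clk:1→0
  (1Δ to stable)
t=14 Δ0: x=1 u=1 p=0 r=1 v=1 y=0 q=1 clk=0
  Δ1: clk:0→1
  Δ2: r:1→0
  (2Δ to stable)
t=15 Δ0: x=1 u=1 p=0 r=0 v=1 y=0 q=1 clk=1
  Δ1: clk:1→0
  (1Δ to stable)
t=16 Δ0: x=1 u=1 p=0 r=0 v=1 y=0 q=1 clk=0
  Δ1: clk:0→1
  Δ2: r:0→1
  (2Δ to stable)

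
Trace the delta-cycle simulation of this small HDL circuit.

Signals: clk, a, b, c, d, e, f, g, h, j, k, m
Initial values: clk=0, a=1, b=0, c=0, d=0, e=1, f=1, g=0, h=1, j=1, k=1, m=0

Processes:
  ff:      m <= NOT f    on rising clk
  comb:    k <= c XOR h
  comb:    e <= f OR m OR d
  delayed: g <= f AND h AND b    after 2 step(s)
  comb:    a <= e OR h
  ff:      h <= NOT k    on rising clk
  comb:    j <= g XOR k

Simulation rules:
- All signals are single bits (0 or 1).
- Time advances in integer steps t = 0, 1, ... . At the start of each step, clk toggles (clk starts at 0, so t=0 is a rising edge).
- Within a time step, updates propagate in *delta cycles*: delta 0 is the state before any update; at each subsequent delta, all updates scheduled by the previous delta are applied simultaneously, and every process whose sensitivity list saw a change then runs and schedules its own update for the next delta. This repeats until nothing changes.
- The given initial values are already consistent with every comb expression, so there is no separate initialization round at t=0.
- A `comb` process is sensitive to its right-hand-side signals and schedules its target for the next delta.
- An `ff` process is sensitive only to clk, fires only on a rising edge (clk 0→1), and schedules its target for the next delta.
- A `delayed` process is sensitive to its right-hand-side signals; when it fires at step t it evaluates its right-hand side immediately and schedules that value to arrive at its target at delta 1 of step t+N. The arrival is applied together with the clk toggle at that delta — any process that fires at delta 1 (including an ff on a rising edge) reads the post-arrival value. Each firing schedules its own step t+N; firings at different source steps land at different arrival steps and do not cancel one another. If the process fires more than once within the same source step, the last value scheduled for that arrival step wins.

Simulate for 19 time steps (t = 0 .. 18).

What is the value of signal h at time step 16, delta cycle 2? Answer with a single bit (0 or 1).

t0.Δ0 j=1 a=1 f=1 d=0 g=0 e=1 c=0 k=1 clk=0 m=0 b=0 h=1
t0.Δ1 j=1 a=1 f=1 d=0 g=0 e=1 c=0 k=1 clk=1 m=0 b=0 h=1
t0.Δ2 j=1 a=1 f=1 d=0 g=0 e=1 c=0 k=1 clk=1 m=0 b=0 h=0
t0.Δ3 j=1 a=1 f=1 d=0 g=0 e=1 c=0 k=0 clk=1 m=0 b=0 h=0
t0.Δ4 j=0 a=1 f=1 d=0 g=0 e=1 c=0 k=0 clk=1 m=0 b=0 h=0
t1.Δ0 j=0 a=1 f=1 d=0 g=0 e=1 c=0 k=0 clk=1 m=0 b=0 h=0
t1.Δ1 j=0 a=1 f=1 d=0 g=0 e=1 c=0 k=0 clk=0 m=0 b=0 h=0
t2.Δ0 j=0 a=1 f=1 d=0 g=0 e=1 c=0 k=0 clk=0 m=0 b=0 h=0
t2.Δ1 j=0 a=1 f=1 d=0 g=0 e=1 c=0 k=0 clk=1 m=0 b=0 h=0
t2.Δ2 j=0 a=1 f=1 d=0 g=0 e=1 c=0 k=0 clk=1 m=0 b=0 h=1
t2.Δ3 j=0 a=1 f=1 d=0 g=0 e=1 c=0 k=1 clk=1 m=0 b=0 h=1
t2.Δ4 j=1 a=1 f=1 d=0 g=0 e=1 c=0 k=1 clk=1 m=0 b=0 h=1
t3.Δ0 j=1 a=1 f=1 d=0 g=0 e=1 c=0 k=1 clk=1 m=0 b=0 h=1
t3.Δ1 j=1 a=1 f=1 d=0 g=0 e=1 c=0 k=1 clk=0 m=0 b=0 h=1
t4.Δ0 j=1 a=1 f=1 d=0 g=0 e=1 c=0 k=1 clk=0 m=0 b=0 h=1
t4.Δ1 j=1 a=1 f=1 d=0 g=0 e=1 c=0 k=1 clk=1 m=0 b=0 h=1
t4.Δ2 j=1 a=1 f=1 d=0 g=0 e=1 c=0 k=1 clk=1 m=0 b=0 h=0
t4.Δ3 j=1 a=1 f=1 d=0 g=0 e=1 c=0 k=0 clk=1 m=0 b=0 h=0
t4.Δ4 j=0 a=1 f=1 d=0 g=0 e=1 c=0 k=0 clk=1 m=0 b=0 h=0
t5.Δ0 j=0 a=1 f=1 d=0 g=0 e=1 c=0 k=0 clk=1 m=0 b=0 h=0
t5.Δ1 j=0 a=1 f=1 d=0 g=0 e=1 c=0 k=0 clk=0 m=0 b=0 h=0
t6.Δ0 j=0 a=1 f=1 d=0 g=0 e=1 c=0 k=0 clk=0 m=0 b=0 h=0
t6.Δ1 j=0 a=1 f=1 d=0 g=0 e=1 c=0 k=0 clk=1 m=0 b=0 h=0
t6.Δ2 j=0 a=1 f=1 d=0 g=0 e=1 c=0 k=0 clk=1 m=0 b=0 h=1
t6.Δ3 j=0 a=1 f=1 d=0 g=0 e=1 c=0 k=1 clk=1 m=0 b=0 h=1
t6.Δ4 j=1 a=1 f=1 d=0 g=0 e=1 c=0 k=1 clk=1 m=0 b=0 h=1
t7.Δ0 j=1 a=1 f=1 d=0 g=0 e=1 c=0 k=1 clk=1 m=0 b=0 h=1
t7.Δ1 j=1 a=1 f=1 d=0 g=0 e=1 c=0 k=1 clk=0 m=0 b=0 h=1
t8.Δ0 j=1 a=1 f=1 d=0 g=0 e=1 c=0 k=1 clk=0 m=0 b=0 h=1
t8.Δ1 j=1 a=1 f=1 d=0 g=0 e=1 c=0 k=1 clk=1 m=0 b=0 h=1
t8.Δ2 j=1 a=1 f=1 d=0 g=0 e=1 c=0 k=1 clk=1 m=0 b=0 h=0
t8.Δ3 j=1 a=1 f=1 d=0 g=0 e=1 c=0 k=0 clk=1 m=0 b=0 h=0
t8.Δ4 j=0 a=1 f=1 d=0 g=0 e=1 c=0 k=0 clk=1 m=0 b=0 h=0
t9.Δ0 j=0 a=1 f=1 d=0 g=0 e=1 c=0 k=0 clk=1 m=0 b=0 h=0
t9.Δ1 j=0 a=1 f=1 d=0 g=0 e=1 c=0 k=0 clk=0 m=0 b=0 h=0
t10.Δ0 j=0 a=1 f=1 d=0 g=0 e=1 c=0 k=0 clk=0 m=0 b=0 h=0
t10.Δ1 j=0 a=1 f=1 d=0 g=0 e=1 c=0 k=0 clk=1 m=0 b=0 h=0
t10.Δ2 j=0 a=1 f=1 d=0 g=0 e=1 c=0 k=0 clk=1 m=0 b=0 h=1
t10.Δ3 j=0 a=1 f=1 d=0 g=0 e=1 c=0 k=1 clk=1 m=0 b=0 h=1
t10.Δ4 j=1 a=1 f=1 d=0 g=0 e=1 c=0 k=1 clk=1 m=0 b=0 h=1
t11.Δ0 j=1 a=1 f=1 d=0 g=0 e=1 c=0 k=1 clk=1 m=0 b=0 h=1
t11.Δ1 j=1 a=1 f=1 d=0 g=0 e=1 c=0 k=1 clk=0 m=0 b=0 h=1
t12.Δ0 j=1 a=1 f=1 d=0 g=0 e=1 c=0 k=1 clk=0 m=0 b=0 h=1
t12.Δ1 j=1 a=1 f=1 d=0 g=0 e=1 c=0 k=1 clk=1 m=0 b=0 h=1
t12.Δ2 j=1 a=1 f=1 d=0 g=0 e=1 c=0 k=1 clk=1 m=0 b=0 h=0
t12.Δ3 j=1 a=1 f=1 d=0 g=0 e=1 c=0 k=0 clk=1 m=0 b=0 h=0
t12.Δ4 j=0 a=1 f=1 d=0 g=0 e=1 c=0 k=0 clk=1 m=0 b=0 h=0
t13.Δ0 j=0 a=1 f=1 d=0 g=0 e=1 c=0 k=0 clk=1 m=0 b=0 h=0
t13.Δ1 j=0 a=1 f=1 d=0 g=0 e=1 c=0 k=0 clk=0 m=0 b=0 h=0
t14.Δ0 j=0 a=1 f=1 d=0 g=0 e=1 c=0 k=0 clk=0 m=0 b=0 h=0
t14.Δ1 j=0 a=1 f=1 d=0 g=0 e=1 c=0 k=0 clk=1 m=0 b=0 h=0
t14.Δ2 j=0 a=1 f=1 d=0 g=0 e=1 c=0 k=0 clk=1 m=0 b=0 h=1
t14.Δ3 j=0 a=1 f=1 d=0 g=0 e=1 c=0 k=1 clk=1 m=0 b=0 h=1
t14.Δ4 j=1 a=1 f=1 d=0 g=0 e=1 c=0 k=1 clk=1 m=0 b=0 h=1
t15.Δ0 j=1 a=1 f=1 d=0 g=0 e=1 c=0 k=1 clk=1 m=0 b=0 h=1
t15.Δ1 j=1 a=1 f=1 d=0 g=0 e=1 c=0 k=1 clk=0 m=0 b=0 h=1
t16.Δ0 j=1 a=1 f=1 d=0 g=0 e=1 c=0 k=1 clk=0 m=0 b=0 h=1
t16.Δ1 j=1 a=1 f=1 d=0 g=0 e=1 c=0 k=1 clk=1 m=0 b=0 h=1
t16.Δ2 j=1 a=1 f=1 d=0 g=0 e=1 c=0 k=1 clk=1 m=0 b=0 h=0
t16.Δ3 j=1 a=1 f=1 d=0 g=0 e=1 c=0 k=0 clk=1 m=0 b=0 h=0
t16.Δ4 j=0 a=1 f=1 d=0 g=0 e=1 c=0 k=0 clk=1 m=0 b=0 h=0
t17.Δ0 j=0 a=1 f=1 d=0 g=0 e=1 c=0 k=0 clk=1 m=0 b=0 h=0
t17.Δ1 j=0 a=1 f=1 d=0 g=0 e=1 c=0 k=0 clk=0 m=0 b=0 h=0
t18.Δ0 j=0 a=1 f=1 d=0 g=0 e=1 c=0 k=0 clk=0 m=0 b=0 h=0
t18.Δ1 j=0 a=1 f=1 d=0 g=0 e=1 c=0 k=0 clk=1 m=0 b=0 h=0
t18.Δ2 j=0 a=1 f=1 d=0 g=0 e=1 c=0 k=0 clk=1 m=0 b=0 h=1
t18.Δ3 j=0 a=1 f=1 d=0 g=0 e=1 c=0 k=1 clk=1 m=0 b=0 h=1
t18.Δ4 j=1 a=1 f=1 d=0 g=0 e=1 c=0 k=1 clk=1 m=0 b=0 h=1

0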